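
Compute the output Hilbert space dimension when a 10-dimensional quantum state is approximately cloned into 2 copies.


Output space = H^(tensor 2) where dim(H) = 10
dim = 10^2
= 100

100


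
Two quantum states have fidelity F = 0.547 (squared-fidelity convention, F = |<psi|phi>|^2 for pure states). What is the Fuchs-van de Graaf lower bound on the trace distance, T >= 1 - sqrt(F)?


Fuchs-van de Graaf (squared-fidelity convention): 1 - sqrt(F) <= T <= sqrt(1 - F).
Lower bound: T >= 1 - sqrt(F)
sqrt(F) = sqrt(0.547) = 0.7396
T >= 1 - 0.7396
T >= 0.2604

0.2604


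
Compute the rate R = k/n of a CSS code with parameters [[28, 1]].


Code rate R = k/n
= 1/28
= 0.0357

0.0357


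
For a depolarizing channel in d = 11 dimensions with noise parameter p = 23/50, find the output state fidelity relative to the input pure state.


F = (1-p) + p/d
= (1 - 0.4600) + 0.4600/11
= 0.5400 + 0.0418
= 0.5818

0.5818


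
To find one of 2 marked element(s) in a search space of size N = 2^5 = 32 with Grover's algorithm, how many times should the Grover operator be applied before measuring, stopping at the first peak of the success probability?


After j Grover iterations the success probability is P(j) = sin^2((2j+1)*theta), where sin(theta) = sqrt(k/N).
N = 2^5 = 32, k = 2
sin(theta) = sqrt(k/N) = 0.25
theta = arcsin(sqrt(k/N)) = 0.2526802551 rad
P(j) reaches its first maximum when (2j+1)*theta is as close as possible to pi/2, i.e. j = round(pi/(4*theta) - 1/2).
pi/(4*theta) - 1/2 = 2.6083
(For comparison, the common estimate pi/4 * sqrt(N/k) = 3.1416; the exact maximiser is used here.)
Optimal iterations = 3

3


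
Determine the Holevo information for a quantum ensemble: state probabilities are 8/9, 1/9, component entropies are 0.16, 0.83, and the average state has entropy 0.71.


chi = S(rho) - sum_i p_i * S(rho_i)
Weighted entropy = 8/9 * 0.16 + 1/9 * 0.83
= 0.2344
chi = 0.71 - 0.2344
= 0.4756

0.4756


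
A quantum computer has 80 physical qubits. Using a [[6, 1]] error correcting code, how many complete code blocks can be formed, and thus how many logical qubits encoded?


Each code block uses 6 physical qubits for 1 logical qubit(s).
Number of complete blocks = floor(80 / 6) = 13
Logical qubits = 13 * 1
= 13

13


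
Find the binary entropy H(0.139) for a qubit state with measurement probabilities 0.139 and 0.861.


S = -p*log2(p) - (1-p)*log2(1-p)
p = 0.1390, 1-p = 0.8610
= -0.1390 * log2(0.1390) - 0.8610 * log2(0.8610)
= -(-0.3957) - (-0.1859)
= 0.5816

0.5816


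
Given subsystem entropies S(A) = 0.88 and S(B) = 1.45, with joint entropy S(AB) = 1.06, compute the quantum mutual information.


I(A:B) = S(A) + S(B) - S(AB)
= 0.88 + 1.45 - 1.06
= 1.2700

1.2700


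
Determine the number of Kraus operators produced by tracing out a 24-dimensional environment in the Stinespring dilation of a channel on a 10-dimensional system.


Tracing out the environment in an orthonormal basis {|i>_E} gives Kraus operators K_i = <i|_E U |0>_E.
Number of Kraus operators = dim(H_env) = d_env
= 24

24


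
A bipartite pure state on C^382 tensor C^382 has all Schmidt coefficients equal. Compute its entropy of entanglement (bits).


For a maximally entangled state in d x d:
S = log2(d) = log2(382)
= 8.5774

8.5774


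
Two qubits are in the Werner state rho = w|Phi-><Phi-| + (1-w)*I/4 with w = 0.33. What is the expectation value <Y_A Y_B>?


|Phi-> = (|00> - |11>)/sqrt(2)
For the pure Bell state, <Y_A Y_B> = +1 (Bell-state Pauli correlator).
The maximally-mixed part I/4 has tr(I/4 * P tensor P) = 0 for any traceless Pauli P.
So <Y_A Y_B>_rho = w * (+1) + (1 - w) * 0
= 0.33 * (+1)
= 0.3300

0.3300


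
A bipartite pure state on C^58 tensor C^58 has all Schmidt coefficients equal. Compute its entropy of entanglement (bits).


For a maximally entangled state in d x d:
S = log2(d) = log2(58)
= 5.8580

5.8580


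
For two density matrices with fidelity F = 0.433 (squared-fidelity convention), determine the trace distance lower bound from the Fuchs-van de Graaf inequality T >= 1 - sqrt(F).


Fuchs-van de Graaf (squared-fidelity convention): 1 - sqrt(F) <= T <= sqrt(1 - F).
Lower bound: T >= 1 - sqrt(F)
sqrt(F) = sqrt(0.433) = 0.6580
T >= 1 - 0.6580
T >= 0.3420

0.3420


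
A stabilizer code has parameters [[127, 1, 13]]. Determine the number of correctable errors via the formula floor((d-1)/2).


Code parameters: [[127, 1, 13]], distance d = 13.
Number of correctable errors = floor((d-1)/2)
= floor((13 - 1)/2)
= floor(12/2)
= 6

6


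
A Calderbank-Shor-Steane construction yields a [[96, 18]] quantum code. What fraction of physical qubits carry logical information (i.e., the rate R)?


Code rate R = k/n
= 18/96
= 0.1875

0.1875


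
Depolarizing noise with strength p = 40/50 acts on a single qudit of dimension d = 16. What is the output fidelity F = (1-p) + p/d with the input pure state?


F = (1-p) + p/d
= (1 - 0.8000) + 0.8000/16
= 0.2000 + 0.0500
= 0.2500

0.2500


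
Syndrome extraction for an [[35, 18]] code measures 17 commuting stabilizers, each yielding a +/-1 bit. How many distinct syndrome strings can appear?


Each stabilizer generator gives a binary (+1 or -1) measurement outcome.
With 17 independent generators:
Total syndromes = 2^17
= 131072

131072


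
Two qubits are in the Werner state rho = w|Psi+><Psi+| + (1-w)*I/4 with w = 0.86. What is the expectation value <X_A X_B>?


|Psi+> = (|01> + |10>)/sqrt(2)
For the pure Bell state, <X_A X_B> = +1 (Bell-state Pauli correlator).
The maximally-mixed part I/4 has tr(I/4 * P tensor P) = 0 for any traceless Pauli P.
So <X_A X_B>_rho = w * (+1) + (1 - w) * 0
= 0.86 * (+1)
= 0.8600

0.8600


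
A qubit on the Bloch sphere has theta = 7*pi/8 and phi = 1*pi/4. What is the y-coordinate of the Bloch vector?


theta = 2.7489, phi = 0.7854
r_y = sin(theta)*sin(phi) = 0.3827 * 0.7071
r_y = 0.2706

0.2706


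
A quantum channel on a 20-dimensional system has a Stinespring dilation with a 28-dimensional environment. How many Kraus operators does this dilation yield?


Tracing out the environment in an orthonormal basis {|i>_E} gives Kraus operators K_i = <i|_E U |0>_E.
Number of Kraus operators = dim(H_env) = d_env
= 28

28


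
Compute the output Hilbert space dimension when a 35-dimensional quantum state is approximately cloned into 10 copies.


Output space = H^(tensor 10) where dim(H) = 35
dim = 35^10
= 1225 (after 2 factors)
= 42875 (after 3 factors)
= 1500625 (after 4 factors)
= 52521875 (after 5 factors)
= 1838265625 (after 6 factors)
= 64339296875 (after 7 factors)
= 2251875390625 (after 8 factors)
= 78815638671875 (after 9 factors)
= 2758547353515625 (after 10 factors)
= 2758547353515625

2758547353515625


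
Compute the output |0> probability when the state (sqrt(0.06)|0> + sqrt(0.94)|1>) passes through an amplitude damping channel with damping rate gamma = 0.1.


For amplitude damping with parameter gamma on state sqrt(a)|0> + sqrt(b)|1>:
alpha^2 = 0.06, beta^2 = 0.94
P(|0>) = alpha^2 + gamma * beta^2
= 0.06 + 0.1 * 0.94
= 0.06 + 0.0940
= 0.1540

0.1540


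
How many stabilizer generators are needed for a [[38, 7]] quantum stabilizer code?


For an [[n,k]] stabilizer code:
Number of stabilizer generators = n - k
= 38 - 7
= 31

31


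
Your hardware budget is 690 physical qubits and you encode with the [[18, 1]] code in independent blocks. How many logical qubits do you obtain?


Each code block uses 18 physical qubits for 1 logical qubit(s).
Number of complete blocks = floor(690 / 18) = 38
Logical qubits = 38 * 1
= 38

38


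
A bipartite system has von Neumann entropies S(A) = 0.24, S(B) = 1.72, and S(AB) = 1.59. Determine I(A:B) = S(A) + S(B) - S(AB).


I(A:B) = S(A) + S(B) - S(AB)
= 0.24 + 1.72 - 1.59
= 0.3700

0.3700


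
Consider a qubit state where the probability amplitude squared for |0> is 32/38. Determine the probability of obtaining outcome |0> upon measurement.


|alpha|^2 = 32/38 = 0.8421
|beta|^2 = 1 - 32/38 = 6/38 = 0.1579
P(|0>) = |alpha|^2 = 0.8421

0.8421


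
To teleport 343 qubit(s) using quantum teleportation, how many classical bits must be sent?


Quantum teleportation requires 2 classical bits per qubit teleported.
343 qubit(s) -> 2 * 343 = 686 classical bits

686


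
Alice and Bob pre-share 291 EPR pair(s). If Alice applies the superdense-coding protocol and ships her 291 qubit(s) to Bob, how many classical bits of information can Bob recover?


Superdense coding allows 2 classical bits per shared entangled pair.
291 pair(s) -> 2 * 291 = 582 classical bits

582


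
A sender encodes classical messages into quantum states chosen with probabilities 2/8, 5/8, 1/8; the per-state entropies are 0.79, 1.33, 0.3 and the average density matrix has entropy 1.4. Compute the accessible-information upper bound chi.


chi = S(rho) - sum_i p_i * S(rho_i)
Weighted entropy = 2/8 * 0.79 + 5/8 * 1.33 + 1/8 * 0.3
= 1.0663
chi = 1.4 - 1.0663
= 0.3337

0.3337


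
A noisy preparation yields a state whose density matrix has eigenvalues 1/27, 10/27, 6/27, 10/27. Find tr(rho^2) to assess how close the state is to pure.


tr(rho^2) = sum of eigenvalues squared
= (1/27)^2 + (10/27)^2 + (6/27)^2 + (10/27)^2
= (1 + 100 + 36 + 100) / 729
= 237/729
= 0.3251

0.3251


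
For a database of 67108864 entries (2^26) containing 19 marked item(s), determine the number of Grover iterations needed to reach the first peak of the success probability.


After j Grover iterations the success probability is P(j) = sin^2((2j+1)*theta), where sin(theta) = sqrt(k/N).
N = 2^26 = 67108864, k = 19
sin(theta) = sqrt(k/N) = 0.0005320921562
theta = arcsin(sqrt(k/N)) = 0.0005320921813 rad
P(j) reaches its first maximum when (2j+1)*theta is as close as possible to pi/2, i.e. j = round(pi/(4*theta) - 1/2).
pi/(4*theta) - 1/2 = 1475.5566
(For comparison, the common estimate pi/4 * sqrt(N/k) = 1476.0566; the exact maximiser is used here.)
Optimal iterations = 1476

1476


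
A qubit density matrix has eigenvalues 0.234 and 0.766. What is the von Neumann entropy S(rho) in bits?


S = -p*log2(p) - (1-p)*log2(1-p)
p = 0.2340, 1-p = 0.7660
= -0.2340 * log2(0.2340) - 0.7660 * log2(0.7660)
= -(-0.4903) - (-0.2946)
= 0.7849

0.7849


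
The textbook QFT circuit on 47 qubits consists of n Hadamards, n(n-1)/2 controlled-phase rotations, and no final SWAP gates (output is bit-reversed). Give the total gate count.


Hadamard gates: 47
Controlled rotations: n*(n-1)/2 = 47*46/2 = 1081
SWAP gates: 0 (omitted)
Total = 47 + 1081
= 1128

1128


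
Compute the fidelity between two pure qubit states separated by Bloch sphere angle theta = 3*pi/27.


For states separated by angle theta on Bloch sphere:
F = cos^2(theta/2)
theta = 3*pi/27 = 0.3491
theta/2 = 0.1745
cos(theta/2) = 0.9848
F = 0.9698

0.9698


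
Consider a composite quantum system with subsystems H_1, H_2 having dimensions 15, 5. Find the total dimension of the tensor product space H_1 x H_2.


dim(H_1 x H_2) = 15 * 5
= 75

75


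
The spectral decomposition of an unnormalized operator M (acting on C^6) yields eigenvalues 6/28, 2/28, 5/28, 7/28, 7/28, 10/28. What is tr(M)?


tr(M) = sum of eigenvalues
= 6/28 + 2/28 + 5/28 + 7/28 + 7/28 + 10/28
= 37/28
= 1.3214

1.3214


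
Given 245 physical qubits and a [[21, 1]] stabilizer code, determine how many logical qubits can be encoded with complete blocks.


Each code block uses 21 physical qubits for 1 logical qubit(s).
Number of complete blocks = floor(245 / 21) = 11
Logical qubits = 11 * 1
= 11

11


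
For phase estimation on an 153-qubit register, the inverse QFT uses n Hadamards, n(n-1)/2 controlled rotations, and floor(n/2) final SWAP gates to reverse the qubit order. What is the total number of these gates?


Hadamard gates: 153
Controlled rotations: n*(n-1)/2 = 153*152/2 = 11628
SWAP gates: floor(n/2) = floor(153/2) = 76
Total = 153 + 11628 + 76
= 11857

11857


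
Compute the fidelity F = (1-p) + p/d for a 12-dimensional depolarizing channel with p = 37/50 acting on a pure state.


F = (1-p) + p/d
= (1 - 0.7400) + 0.7400/12
= 0.2600 + 0.0617
= 0.3217

0.3217


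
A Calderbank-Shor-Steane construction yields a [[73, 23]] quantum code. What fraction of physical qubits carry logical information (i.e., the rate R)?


Code rate R = k/n
= 23/73
= 0.3151

0.3151


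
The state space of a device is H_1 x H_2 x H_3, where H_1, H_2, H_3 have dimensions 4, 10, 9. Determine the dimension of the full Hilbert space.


dim(H_1 x H_2 x H_3) = 4 * 10 * 9
= 40 * 9
= 360

360


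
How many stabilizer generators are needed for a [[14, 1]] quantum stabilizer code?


For an [[n,k]] stabilizer code:
Number of stabilizer generators = n - k
= 14 - 1
= 13

13


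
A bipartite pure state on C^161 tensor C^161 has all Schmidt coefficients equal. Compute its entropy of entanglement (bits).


For a maximally entangled state in d x d:
S = log2(d) = log2(161)
= 7.3309

7.3309


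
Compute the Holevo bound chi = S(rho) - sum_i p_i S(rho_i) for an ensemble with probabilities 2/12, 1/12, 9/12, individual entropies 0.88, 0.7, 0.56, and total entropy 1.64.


chi = S(rho) - sum_i p_i * S(rho_i)
Weighted entropy = 2/12 * 0.88 + 1/12 * 0.7 + 9/12 * 0.56
= 0.6250
chi = 1.64 - 0.6250
= 1.0150

1.0150


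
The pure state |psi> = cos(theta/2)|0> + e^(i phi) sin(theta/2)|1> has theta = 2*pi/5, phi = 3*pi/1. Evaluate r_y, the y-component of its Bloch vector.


theta = 1.2566, phi = 9.4248
r_y = sin(theta)*sin(phi) = 0.9511 * 0.0000
r_y = 0.0000

0.0000


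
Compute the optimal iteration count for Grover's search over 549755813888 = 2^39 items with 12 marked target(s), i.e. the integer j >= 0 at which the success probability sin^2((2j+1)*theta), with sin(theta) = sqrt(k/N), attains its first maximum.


After j Grover iterations the success probability is P(j) = sin^2((2j+1)*theta), where sin(theta) = sqrt(k/N).
N = 2^39 = 549755813888, k = 12
sin(theta) = sqrt(k/N) = 4.672030912e-06
theta = arcsin(sqrt(k/N)) = 4.672030912e-06 rad
P(j) reaches its first maximum when (2j+1)*theta is as close as possible to pi/2, i.e. j = round(pi/(4*theta) - 1/2).
pi/(4*theta) - 1/2 = 168105.8713
(For comparison, the common estimate pi/4 * sqrt(N/k) = 168106.3713; the exact maximiser is used here.)
Optimal iterations = 168106

168106


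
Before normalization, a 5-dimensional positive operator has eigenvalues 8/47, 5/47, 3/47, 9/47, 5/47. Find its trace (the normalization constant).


tr(M) = sum of eigenvalues
= 8/47 + 5/47 + 3/47 + 9/47 + 5/47
= 30/47
= 0.6383

0.6383


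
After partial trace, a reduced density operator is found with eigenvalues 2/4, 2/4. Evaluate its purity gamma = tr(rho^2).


tr(rho^2) = sum of eigenvalues squared
= (2/4)^2 + (2/4)^2
= (4 + 4) / 16
= 8/16
= 0.5000

0.5000


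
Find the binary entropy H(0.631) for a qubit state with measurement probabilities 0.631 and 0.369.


S = -p*log2(p) - (1-p)*log2(1-p)
p = 0.6310, 1-p = 0.3690
= -0.6310 * log2(0.6310) - 0.3690 * log2(0.3690)
= -(-0.4192) - (-0.5307)
= 0.9499

0.9499


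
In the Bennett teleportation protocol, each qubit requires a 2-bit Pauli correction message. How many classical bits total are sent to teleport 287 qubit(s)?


Quantum teleportation requires 2 classical bits per qubit teleported.
287 qubit(s) -> 2 * 287 = 574 classical bits

574


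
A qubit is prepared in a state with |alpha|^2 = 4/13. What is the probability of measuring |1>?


|alpha|^2 = 4/13 = 0.3077
|beta|^2 = 1 - 4/13 = 9/13 = 0.6923
P(|1>) = |beta|^2 = 0.6923

0.6923


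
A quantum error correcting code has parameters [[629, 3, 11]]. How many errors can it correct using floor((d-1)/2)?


Code parameters: [[629, 3, 11]], distance d = 11.
Number of correctable errors = floor((d-1)/2)
= floor((11 - 1)/2)
= floor(10/2)
= 5

5


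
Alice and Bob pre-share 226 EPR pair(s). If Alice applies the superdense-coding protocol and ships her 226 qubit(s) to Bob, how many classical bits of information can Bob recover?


Superdense coding allows 2 classical bits per shared entangled pair.
226 pair(s) -> 2 * 226 = 452 classical bits

452


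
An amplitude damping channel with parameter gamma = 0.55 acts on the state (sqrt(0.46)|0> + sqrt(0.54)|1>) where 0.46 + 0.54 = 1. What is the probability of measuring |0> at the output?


For amplitude damping with parameter gamma on state sqrt(a)|0> + sqrt(b)|1>:
alpha^2 = 0.46, beta^2 = 0.54
P(|0>) = alpha^2 + gamma * beta^2
= 0.46 + 0.55 * 0.54
= 0.46 + 0.2970
= 0.7570

0.7570


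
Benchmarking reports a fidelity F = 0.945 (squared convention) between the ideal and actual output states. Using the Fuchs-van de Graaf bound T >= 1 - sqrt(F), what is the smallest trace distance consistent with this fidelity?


Fuchs-van de Graaf (squared-fidelity convention): 1 - sqrt(F) <= T <= sqrt(1 - F).
Lower bound: T >= 1 - sqrt(F)
sqrt(F) = sqrt(0.945) = 0.9721
T >= 1 - 0.9721
T >= 0.0279

0.0279


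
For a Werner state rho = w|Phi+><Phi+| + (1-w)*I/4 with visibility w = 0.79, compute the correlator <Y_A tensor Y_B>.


|Phi+> = (|00> + |11>)/sqrt(2)
For the pure Bell state, <Y_A Y_B> = -1 (Bell-state Pauli correlator).
The maximally-mixed part I/4 has tr(I/4 * P tensor P) = 0 for any traceless Pauli P.
So <Y_A Y_B>_rho = w * (-1) + (1 - w) * 0
= 0.79 * (-1)
= -0.7900

-0.7900


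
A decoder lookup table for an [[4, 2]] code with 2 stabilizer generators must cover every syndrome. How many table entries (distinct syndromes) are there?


Each stabilizer generator gives a binary (+1 or -1) measurement outcome.
With 2 independent generators:
Total syndromes = 2^2
= 4

4


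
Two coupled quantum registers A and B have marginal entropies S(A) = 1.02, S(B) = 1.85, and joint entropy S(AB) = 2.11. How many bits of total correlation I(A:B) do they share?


I(A:B) = S(A) + S(B) - S(AB)
= 1.02 + 1.85 - 2.11
= 0.7600

0.7600


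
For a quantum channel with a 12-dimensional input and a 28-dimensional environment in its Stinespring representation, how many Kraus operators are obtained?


Tracing out the environment in an orthonormal basis {|i>_E} gives Kraus operators K_i = <i|_E U |0>_E.
Number of Kraus operators = dim(H_env) = d_env
= 28

28


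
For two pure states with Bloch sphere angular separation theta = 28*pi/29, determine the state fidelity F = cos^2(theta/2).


For states separated by angle theta on Bloch sphere:
F = cos^2(theta/2)
theta = 28*pi/29 = 3.0333
theta/2 = 1.5166
cos(theta/2) = 0.0541
F = 0.0029

0.0029


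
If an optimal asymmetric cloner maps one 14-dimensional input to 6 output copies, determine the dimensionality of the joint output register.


Output space = H^(tensor 6) where dim(H) = 14
dim = 14^6
= 196 (after 2 factors)
= 2744 (after 3 factors)
= 38416 (after 4 factors)
= 537824 (after 5 factors)
= 7529536 (after 6 factors)
= 7529536

7529536


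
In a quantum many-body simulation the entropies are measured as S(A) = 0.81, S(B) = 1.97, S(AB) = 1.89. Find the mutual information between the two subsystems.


I(A:B) = S(A) + S(B) - S(AB)
= 0.81 + 1.97 - 1.89
= 0.8900

0.8900


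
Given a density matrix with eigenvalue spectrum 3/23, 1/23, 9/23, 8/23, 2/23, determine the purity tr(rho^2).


tr(rho^2) = sum of eigenvalues squared
= (3/23)^2 + (1/23)^2 + (9/23)^2 + (8/23)^2 + (2/23)^2
= (9 + 1 + 81 + 64 + 4) / 529
= 159/529
= 0.3006

0.3006


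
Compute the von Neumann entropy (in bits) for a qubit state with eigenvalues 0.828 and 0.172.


S = -p*log2(p) - (1-p)*log2(1-p)
p = 0.8280, 1-p = 0.1720
= -0.8280 * log2(0.8280) - 0.1720 * log2(0.1720)
= -(-0.2255) - (-0.4368)
= 0.6623

0.6623


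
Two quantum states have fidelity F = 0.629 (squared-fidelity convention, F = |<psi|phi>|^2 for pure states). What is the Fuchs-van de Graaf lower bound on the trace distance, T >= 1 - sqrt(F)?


Fuchs-van de Graaf (squared-fidelity convention): 1 - sqrt(F) <= T <= sqrt(1 - F).
Lower bound: T >= 1 - sqrt(F)
sqrt(F) = sqrt(0.629) = 0.7931
T >= 1 - 0.7931
T >= 0.2069

0.2069


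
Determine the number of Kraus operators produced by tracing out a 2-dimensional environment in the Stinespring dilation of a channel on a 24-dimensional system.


Tracing out the environment in an orthonormal basis {|i>_E} gives Kraus operators K_i = <i|_E U |0>_E.
Number of Kraus operators = dim(H_env) = d_env
= 2

2


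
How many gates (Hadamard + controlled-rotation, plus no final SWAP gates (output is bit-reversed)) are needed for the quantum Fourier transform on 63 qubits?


Hadamard gates: 63
Controlled rotations: n*(n-1)/2 = 63*62/2 = 1953
SWAP gates: 0 (omitted)
Total = 63 + 1953
= 2016

2016


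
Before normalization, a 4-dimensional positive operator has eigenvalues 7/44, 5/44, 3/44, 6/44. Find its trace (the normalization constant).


tr(M) = sum of eigenvalues
= 7/44 + 5/44 + 3/44 + 6/44
= 21/44
= 0.4773

0.4773


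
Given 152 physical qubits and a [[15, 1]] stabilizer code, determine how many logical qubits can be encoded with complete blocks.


Each code block uses 15 physical qubits for 1 logical qubit(s).
Number of complete blocks = floor(152 / 15) = 10
Logical qubits = 10 * 1
= 10

10


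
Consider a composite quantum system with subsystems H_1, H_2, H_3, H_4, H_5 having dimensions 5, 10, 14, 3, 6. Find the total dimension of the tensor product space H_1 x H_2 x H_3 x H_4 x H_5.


dim(H_1 x H_2 x H_3 x H_4 x H_5) = 5 * 10 * 14 * 3 * 6
= 50 * 14 * 3 * 6
= 700 * 3 * 6
= 2100 * 6
= 12600

12600


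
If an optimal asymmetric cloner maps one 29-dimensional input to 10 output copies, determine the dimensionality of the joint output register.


Output space = H^(tensor 10) where dim(H) = 29
dim = 29^10
= 841 (after 2 factors)
= 24389 (after 3 factors)
= 707281 (after 4 factors)
= 20511149 (after 5 factors)
= 594823321 (after 6 factors)
= 17249876309 (after 7 factors)
= 500246412961 (after 8 factors)
= 14507145975869 (after 9 factors)
= 420707233300201 (after 10 factors)
= 420707233300201

420707233300201


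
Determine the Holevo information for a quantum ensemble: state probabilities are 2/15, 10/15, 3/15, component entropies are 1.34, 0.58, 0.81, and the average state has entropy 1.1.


chi = S(rho) - sum_i p_i * S(rho_i)
Weighted entropy = 2/15 * 1.34 + 10/15 * 0.58 + 3/15 * 0.81
= 0.7273
chi = 1.1 - 0.7273
= 0.3727

0.3727


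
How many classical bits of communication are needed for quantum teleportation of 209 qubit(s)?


Quantum teleportation requires 2 classical bits per qubit teleported.
209 qubit(s) -> 2 * 209 = 418 classical bits

418


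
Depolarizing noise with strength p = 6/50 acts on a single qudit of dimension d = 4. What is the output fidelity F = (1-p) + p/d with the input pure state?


F = (1-p) + p/d
= (1 - 0.1200) + 0.1200/4
= 0.8800 + 0.0300
= 0.9100

0.9100


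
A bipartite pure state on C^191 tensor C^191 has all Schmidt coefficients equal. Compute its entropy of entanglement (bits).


For a maximally entangled state in d x d:
S = log2(d) = log2(191)
= 7.5774

7.5774


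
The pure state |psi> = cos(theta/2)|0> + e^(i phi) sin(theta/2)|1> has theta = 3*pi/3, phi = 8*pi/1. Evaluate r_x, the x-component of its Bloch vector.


theta = 3.1416, phi = 25.1327
r_x = sin(theta)*cos(phi) = 0.0000 * 1.0000
r_x = 0.0000

0.0000


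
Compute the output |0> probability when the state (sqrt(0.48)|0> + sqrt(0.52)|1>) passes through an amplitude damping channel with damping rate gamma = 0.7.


For amplitude damping with parameter gamma on state sqrt(a)|0> + sqrt(b)|1>:
alpha^2 = 0.48, beta^2 = 0.52
P(|0>) = alpha^2 + gamma * beta^2
= 0.48 + 0.7 * 0.52
= 0.48 + 0.3640
= 0.8440

0.8440


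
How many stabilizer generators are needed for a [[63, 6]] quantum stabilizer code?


For an [[n,k]] stabilizer code:
Number of stabilizer generators = n - k
= 63 - 6
= 57

57


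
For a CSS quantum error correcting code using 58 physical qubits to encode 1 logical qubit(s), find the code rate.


Code rate R = k/n
= 1/58
= 0.0172

0.0172


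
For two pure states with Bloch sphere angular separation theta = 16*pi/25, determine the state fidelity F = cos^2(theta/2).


For states separated by angle theta on Bloch sphere:
F = cos^2(theta/2)
theta = 16*pi/25 = 2.0106
theta/2 = 1.0053
cos(theta/2) = 0.5358
F = 0.2871

0.2871


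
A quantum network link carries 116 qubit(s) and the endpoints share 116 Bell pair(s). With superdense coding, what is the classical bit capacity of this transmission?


Superdense coding allows 2 classical bits per shared entangled pair.
116 pair(s) -> 2 * 116 = 232 classical bits

232


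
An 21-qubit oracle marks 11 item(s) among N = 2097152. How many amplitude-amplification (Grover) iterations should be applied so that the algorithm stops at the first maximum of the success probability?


After j Grover iterations the success probability is P(j) = sin^2((2j+1)*theta), where sin(theta) = sqrt(k/N).
N = 2^21 = 2097152, k = 11
sin(theta) = sqrt(k/N) = 0.00229024207
theta = arcsin(sqrt(k/N)) = 0.002290244072 rad
P(j) reaches its first maximum when (2j+1)*theta is as close as possible to pi/2, i.e. j = round(pi/(4*theta) - 1/2).
pi/(4*theta) - 1/2 = 342.4321
(For comparison, the common estimate pi/4 * sqrt(N/k) = 342.9324; the exact maximiser is used here.)
Optimal iterations = 342

342


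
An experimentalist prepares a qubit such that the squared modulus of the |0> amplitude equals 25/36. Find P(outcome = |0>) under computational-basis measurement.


|alpha|^2 = 25/36 = 0.6944
|beta|^2 = 1 - 25/36 = 11/36 = 0.3056
P(|0>) = |alpha|^2 = 0.6944

0.6944


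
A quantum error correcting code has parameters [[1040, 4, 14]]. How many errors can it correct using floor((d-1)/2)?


Code parameters: [[1040, 4, 14]], distance d = 14.
Number of correctable errors = floor((d-1)/2)
= floor((14 - 1)/2)
= floor(13/2)
= 6

6


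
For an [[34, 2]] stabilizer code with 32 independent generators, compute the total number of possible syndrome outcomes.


Each stabilizer generator gives a binary (+1 or -1) measurement outcome.
With 32 independent generators:
Total syndromes = 2^32
= 4294967296

4294967296


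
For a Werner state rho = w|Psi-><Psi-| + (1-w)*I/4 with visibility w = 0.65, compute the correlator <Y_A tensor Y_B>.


|Psi-> = (|01> - |10>)/sqrt(2)
For the pure Bell state, <Y_A Y_B> = -1 (Bell-state Pauli correlator).
The maximally-mixed part I/4 has tr(I/4 * P tensor P) = 0 for any traceless Pauli P.
So <Y_A Y_B>_rho = w * (-1) + (1 - w) * 0
= 0.65 * (-1)
= -0.6500

-0.6500


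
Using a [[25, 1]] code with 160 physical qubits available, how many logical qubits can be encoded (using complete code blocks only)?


Each code block uses 25 physical qubits for 1 logical qubit(s).
Number of complete blocks = floor(160 / 25) = 6
Logical qubits = 6 * 1
= 6

6


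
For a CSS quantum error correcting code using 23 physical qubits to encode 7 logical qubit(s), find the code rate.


Code rate R = k/n
= 7/23
= 0.3043

0.3043


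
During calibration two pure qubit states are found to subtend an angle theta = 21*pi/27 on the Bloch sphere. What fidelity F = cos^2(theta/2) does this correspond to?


For states separated by angle theta on Bloch sphere:
F = cos^2(theta/2)
theta = 21*pi/27 = 2.4435
theta/2 = 1.2217
cos(theta/2) = 0.3420
F = 0.1170

0.1170


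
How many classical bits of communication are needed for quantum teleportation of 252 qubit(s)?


Quantum teleportation requires 2 classical bits per qubit teleported.
252 qubit(s) -> 2 * 252 = 504 classical bits

504


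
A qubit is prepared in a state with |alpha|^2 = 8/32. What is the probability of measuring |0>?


|alpha|^2 = 8/32 = 0.2500
|beta|^2 = 1 - 8/32 = 24/32 = 0.7500
P(|0>) = |alpha|^2 = 0.2500

0.2500


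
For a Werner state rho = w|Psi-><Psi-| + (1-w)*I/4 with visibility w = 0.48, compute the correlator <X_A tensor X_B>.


|Psi-> = (|01> - |10>)/sqrt(2)
For the pure Bell state, <X_A X_B> = -1 (Bell-state Pauli correlator).
The maximally-mixed part I/4 has tr(I/4 * P tensor P) = 0 for any traceless Pauli P.
So <X_A X_B>_rho = w * (-1) + (1 - w) * 0
= 0.48 * (-1)
= -0.4800

-0.4800


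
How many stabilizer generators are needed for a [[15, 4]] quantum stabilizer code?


For an [[n,k]] stabilizer code:
Number of stabilizer generators = n - k
= 15 - 4
= 11

11


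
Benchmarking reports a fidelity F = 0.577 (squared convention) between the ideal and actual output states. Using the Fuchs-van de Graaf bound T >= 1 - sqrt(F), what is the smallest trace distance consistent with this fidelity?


Fuchs-van de Graaf (squared-fidelity convention): 1 - sqrt(F) <= T <= sqrt(1 - F).
Lower bound: T >= 1 - sqrt(F)
sqrt(F) = sqrt(0.577) = 0.7596
T >= 1 - 0.7596
T >= 0.2404

0.2404


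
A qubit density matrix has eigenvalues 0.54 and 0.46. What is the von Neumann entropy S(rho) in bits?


S = -p*log2(p) - (1-p)*log2(1-p)
p = 0.5400, 1-p = 0.4600
= -0.5400 * log2(0.5400) - 0.4600 * log2(0.4600)
= -(-0.4800) - (-0.5153)
= 0.9954

0.9954


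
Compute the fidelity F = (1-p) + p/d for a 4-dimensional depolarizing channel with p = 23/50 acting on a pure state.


F = (1-p) + p/d
= (1 - 0.4600) + 0.4600/4
= 0.5400 + 0.1150
= 0.6550

0.6550


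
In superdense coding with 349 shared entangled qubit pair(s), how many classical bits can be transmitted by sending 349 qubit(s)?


Superdense coding allows 2 classical bits per shared entangled pair.
349 pair(s) -> 2 * 349 = 698 classical bits

698


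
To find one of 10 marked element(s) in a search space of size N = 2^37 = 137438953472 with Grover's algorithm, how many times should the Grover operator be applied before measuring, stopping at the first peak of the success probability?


After j Grover iterations the success probability is P(j) = sin^2((2j+1)*theta), where sin(theta) = sqrt(k/N).
N = 2^37 = 137438953472, k = 10
sin(theta) = sqrt(k/N) = 8.5299224e-06
theta = arcsin(sqrt(k/N)) = 8.5299224e-06 rad
P(j) reaches its first maximum when (2j+1)*theta is as close as possible to pi/2, i.e. j = round(pi/(4*theta) - 1/2).
pi/(4*theta) - 1/2 = 92075.1516
(For comparison, the common estimate pi/4 * sqrt(N/k) = 92075.6516; the exact maximiser is used here.)
Optimal iterations = 92075

92075


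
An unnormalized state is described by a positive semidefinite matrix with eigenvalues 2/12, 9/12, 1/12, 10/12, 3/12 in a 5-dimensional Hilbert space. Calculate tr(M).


tr(M) = sum of eigenvalues
= 2/12 + 9/12 + 1/12 + 10/12 + 3/12
= 25/12
= 2.0833

2.0833


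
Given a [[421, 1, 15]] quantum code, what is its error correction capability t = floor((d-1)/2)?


Code parameters: [[421, 1, 15]], distance d = 15.
Number of correctable errors = floor((d-1)/2)
= floor((15 - 1)/2)
= floor(14/2)
= 7

7


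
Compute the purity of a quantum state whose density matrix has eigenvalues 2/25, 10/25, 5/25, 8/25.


tr(rho^2) = sum of eigenvalues squared
= (2/25)^2 + (10/25)^2 + (5/25)^2 + (8/25)^2
= (4 + 100 + 25 + 64) / 625
= 193/625
= 0.3088

0.3088


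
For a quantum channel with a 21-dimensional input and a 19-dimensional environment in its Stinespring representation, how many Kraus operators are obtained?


Tracing out the environment in an orthonormal basis {|i>_E} gives Kraus operators K_i = <i|_E U |0>_E.
Number of Kraus operators = dim(H_env) = d_env
= 19

19


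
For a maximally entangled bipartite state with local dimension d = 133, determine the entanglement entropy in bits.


For a maximally entangled state in d x d:
S = log2(d) = log2(133)
= 7.0553

7.0553


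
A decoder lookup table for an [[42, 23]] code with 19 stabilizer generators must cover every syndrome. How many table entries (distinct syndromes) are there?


Each stabilizer generator gives a binary (+1 or -1) measurement outcome.
With 19 independent generators:
Total syndromes = 2^19
= 524288

524288


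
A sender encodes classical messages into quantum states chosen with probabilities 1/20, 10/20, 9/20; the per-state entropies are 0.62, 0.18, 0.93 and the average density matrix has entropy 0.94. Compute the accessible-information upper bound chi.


chi = S(rho) - sum_i p_i * S(rho_i)
Weighted entropy = 1/20 * 0.62 + 10/20 * 0.18 + 9/20 * 0.93
= 0.5395
chi = 0.94 - 0.5395
= 0.4005

0.4005


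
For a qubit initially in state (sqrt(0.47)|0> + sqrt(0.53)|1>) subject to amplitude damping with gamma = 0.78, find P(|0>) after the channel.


For amplitude damping with parameter gamma on state sqrt(a)|0> + sqrt(b)|1>:
alpha^2 = 0.47, beta^2 = 0.53
P(|0>) = alpha^2 + gamma * beta^2
= 0.47 + 0.78 * 0.53
= 0.47 + 0.4134
= 0.8834

0.8834


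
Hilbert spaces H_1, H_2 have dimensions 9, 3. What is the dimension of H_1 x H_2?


dim(H_1 x H_2) = 9 * 3
= 27

27


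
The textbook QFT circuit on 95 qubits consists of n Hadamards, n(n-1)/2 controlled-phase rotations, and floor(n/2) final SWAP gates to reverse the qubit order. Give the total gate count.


Hadamard gates: 95
Controlled rotations: n*(n-1)/2 = 95*94/2 = 4465
SWAP gates: floor(n/2) = floor(95/2) = 47
Total = 95 + 4465 + 47
= 4607

4607


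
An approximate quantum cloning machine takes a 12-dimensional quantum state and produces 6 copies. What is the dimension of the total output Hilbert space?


Output space = H^(tensor 6) where dim(H) = 12
dim = 12^6
= 144 (after 2 factors)
= 1728 (after 3 factors)
= 20736 (after 4 factors)
= 248832 (after 5 factors)
= 2985984 (after 6 factors)
= 2985984

2985984


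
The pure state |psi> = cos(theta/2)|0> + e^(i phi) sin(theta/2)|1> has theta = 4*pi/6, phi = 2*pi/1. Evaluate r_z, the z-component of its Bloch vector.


theta = 2.0944, phi = 6.2832
r_z = cos(theta) = -0.5000

-0.5000


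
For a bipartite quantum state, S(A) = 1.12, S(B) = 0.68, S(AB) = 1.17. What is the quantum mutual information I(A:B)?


I(A:B) = S(A) + S(B) - S(AB)
= 1.12 + 0.68 - 1.17
= 0.6300

0.6300


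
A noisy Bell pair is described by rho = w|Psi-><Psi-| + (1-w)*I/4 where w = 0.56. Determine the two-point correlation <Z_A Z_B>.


|Psi-> = (|01> - |10>)/sqrt(2)
For the pure Bell state, <Z_A Z_B> = -1 (Bell-state Pauli correlator).
The maximally-mixed part I/4 has tr(I/4 * P tensor P) = 0 for any traceless Pauli P.
So <Z_A Z_B>_rho = w * (-1) + (1 - w) * 0
= 0.56 * (-1)
= -0.5600

-0.5600


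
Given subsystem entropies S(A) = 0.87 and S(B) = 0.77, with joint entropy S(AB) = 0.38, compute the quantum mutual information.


I(A:B) = S(A) + S(B) - S(AB)
= 0.87 + 0.77 - 0.38
= 1.2600

1.2600


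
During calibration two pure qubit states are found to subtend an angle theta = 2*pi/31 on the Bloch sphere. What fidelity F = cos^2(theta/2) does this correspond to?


For states separated by angle theta on Bloch sphere:
F = cos^2(theta/2)
theta = 2*pi/31 = 0.2027
theta/2 = 0.1013
cos(theta/2) = 0.9949
F = 0.9898

0.9898


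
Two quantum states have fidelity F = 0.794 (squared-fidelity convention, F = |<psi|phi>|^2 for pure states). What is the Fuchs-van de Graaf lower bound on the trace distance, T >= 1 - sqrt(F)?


Fuchs-van de Graaf (squared-fidelity convention): 1 - sqrt(F) <= T <= sqrt(1 - F).
Lower bound: T >= 1 - sqrt(F)
sqrt(F) = sqrt(0.794) = 0.8911
T >= 1 - 0.8911
T >= 0.1089

0.1089


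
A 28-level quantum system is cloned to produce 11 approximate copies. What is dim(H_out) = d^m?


Output space = H^(tensor 11) where dim(H) = 28
dim = 28^11
= 784 (after 2 factors)
= 21952 (after 3 factors)
= 614656 (after 4 factors)
= 17210368 (after 5 factors)
= 481890304 (after 6 factors)
= 13492928512 (after 7 factors)
= 377801998336 (after 8 factors)
= 10578455953408 (after 9 factors)
= 296196766695424 (after 10 factors)
= 8293509467471872 (after 11 factors)
= 8293509467471872

8293509467471872


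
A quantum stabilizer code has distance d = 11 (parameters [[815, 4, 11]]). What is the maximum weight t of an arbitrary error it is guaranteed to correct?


Code parameters: [[815, 4, 11]], distance d = 11.
Number of correctable errors = floor((d-1)/2)
= floor((11 - 1)/2)
= floor(10/2)
= 5

5


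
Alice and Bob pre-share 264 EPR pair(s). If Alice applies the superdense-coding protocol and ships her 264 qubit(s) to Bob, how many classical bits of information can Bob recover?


Superdense coding allows 2 classical bits per shared entangled pair.
264 pair(s) -> 2 * 264 = 528 classical bits

528


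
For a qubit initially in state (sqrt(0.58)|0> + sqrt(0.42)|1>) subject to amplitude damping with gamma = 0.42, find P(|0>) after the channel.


For amplitude damping with parameter gamma on state sqrt(a)|0> + sqrt(b)|1>:
alpha^2 = 0.58, beta^2 = 0.42
P(|0>) = alpha^2 + gamma * beta^2
= 0.58 + 0.42 * 0.42
= 0.58 + 0.1764
= 0.7564

0.7564


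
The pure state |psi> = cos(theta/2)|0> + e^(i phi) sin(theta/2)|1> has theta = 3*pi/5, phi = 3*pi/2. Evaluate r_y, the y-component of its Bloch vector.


theta = 1.8850, phi = 4.7124
r_y = sin(theta)*sin(phi) = 0.9511 * -1.0000
r_y = -0.9511

-0.9511


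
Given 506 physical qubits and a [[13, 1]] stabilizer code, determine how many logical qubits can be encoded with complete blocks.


Each code block uses 13 physical qubits for 1 logical qubit(s).
Number of complete blocks = floor(506 / 13) = 38
Logical qubits = 38 * 1
= 38

38


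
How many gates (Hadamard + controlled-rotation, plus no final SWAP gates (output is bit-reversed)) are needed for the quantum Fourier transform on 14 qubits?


Hadamard gates: 14
Controlled rotations: n*(n-1)/2 = 14*13/2 = 91
SWAP gates: 0 (omitted)
Total = 14 + 91
= 105

105


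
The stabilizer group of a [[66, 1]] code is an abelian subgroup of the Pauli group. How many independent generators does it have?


For an [[n,k]] stabilizer code:
Number of stabilizer generators = n - k
= 66 - 1
= 65

65


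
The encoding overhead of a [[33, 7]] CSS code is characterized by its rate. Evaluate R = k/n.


Code rate R = k/n
= 7/33
= 0.2121

0.2121


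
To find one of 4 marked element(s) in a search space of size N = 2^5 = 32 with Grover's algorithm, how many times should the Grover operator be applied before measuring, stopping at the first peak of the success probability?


After j Grover iterations the success probability is P(j) = sin^2((2j+1)*theta), where sin(theta) = sqrt(k/N).
N = 2^5 = 32, k = 4
sin(theta) = sqrt(k/N) = 0.3535533906
theta = arcsin(sqrt(k/N)) = 0.3613671239 rad
P(j) reaches its first maximum when (2j+1)*theta is as close as possible to pi/2, i.e. j = round(pi/(4*theta) - 1/2).
pi/(4*theta) - 1/2 = 1.6734
(For comparison, the common estimate pi/4 * sqrt(N/k) = 2.2214; the exact maximiser is used here.)
Optimal iterations = 2

2


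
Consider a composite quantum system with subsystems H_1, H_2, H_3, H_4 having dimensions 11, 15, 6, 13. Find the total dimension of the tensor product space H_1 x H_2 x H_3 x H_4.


dim(H_1 x H_2 x H_3 x H_4) = 11 * 15 * 6 * 13
= 165 * 6 * 13
= 990 * 13
= 12870

12870


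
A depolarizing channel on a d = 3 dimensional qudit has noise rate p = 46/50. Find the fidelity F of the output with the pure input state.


F = (1-p) + p/d
= (1 - 0.9200) + 0.9200/3
= 0.0800 + 0.3067
= 0.3867

0.3867


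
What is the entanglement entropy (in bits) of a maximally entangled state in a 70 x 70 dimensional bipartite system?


For a maximally entangled state in d x d:
S = log2(d) = log2(70)
= 6.1293

6.1293


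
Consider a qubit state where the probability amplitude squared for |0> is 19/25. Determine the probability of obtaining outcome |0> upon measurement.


|alpha|^2 = 19/25 = 0.7600
|beta|^2 = 1 - 19/25 = 6/25 = 0.2400
P(|0>) = |alpha|^2 = 0.7600

0.7600


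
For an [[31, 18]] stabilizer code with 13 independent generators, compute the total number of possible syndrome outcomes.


Each stabilizer generator gives a binary (+1 or -1) measurement outcome.
With 13 independent generators:
Total syndromes = 2^13
= 8192

8192
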